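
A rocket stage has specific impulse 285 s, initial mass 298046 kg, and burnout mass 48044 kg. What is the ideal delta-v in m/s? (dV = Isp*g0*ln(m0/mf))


Ve = 285 * 9.81 = 2795.85 m/s
dV = 2795.85 * ln(298046/48044) = 5103 m/s

5103 m/s


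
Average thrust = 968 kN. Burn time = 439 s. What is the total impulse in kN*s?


It = 968 * 439 = 424952 kN*s

424952 kN*s


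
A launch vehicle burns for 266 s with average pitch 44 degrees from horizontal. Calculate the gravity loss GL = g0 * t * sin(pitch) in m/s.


GL = 9.81 * 266 * sin(44 deg) = 1813 m/s

1813 m/s


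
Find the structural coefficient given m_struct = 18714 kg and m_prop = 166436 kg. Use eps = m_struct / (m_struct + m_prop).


eps = 18714 / (18714 + 166436) = 0.1011

0.1011


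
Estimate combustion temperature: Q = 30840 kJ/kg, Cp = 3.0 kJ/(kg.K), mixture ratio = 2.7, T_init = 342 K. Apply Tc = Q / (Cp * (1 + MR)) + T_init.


Tc = 30840 / (3.0 * (1 + 2.7)) + 342 = 3120 K

3120 K


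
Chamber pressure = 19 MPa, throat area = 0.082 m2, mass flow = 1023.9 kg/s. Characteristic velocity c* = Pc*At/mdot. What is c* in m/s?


c* = 19e6 * 0.082 / 1023.9 = 1522 m/s

1522 m/s


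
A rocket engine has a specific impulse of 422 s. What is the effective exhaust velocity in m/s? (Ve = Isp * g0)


Ve = Isp * g0 = 422 * 9.81 = 4139.8 m/s

4139.8 m/s


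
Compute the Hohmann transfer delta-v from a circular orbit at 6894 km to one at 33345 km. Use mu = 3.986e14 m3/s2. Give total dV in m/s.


V1 = sqrt(mu/r1) = 7603.84 m/s
dV1 = V1*(sqrt(2*r2/(r1+r2)) - 1) = 2185.19 m/s
V2 = sqrt(mu/r2) = 3457.43 m/s
dV2 = V2*(1 - sqrt(2*r1/(r1+r2))) = 1433.57 m/s
Total dV = 3619 m/s

3619 m/s


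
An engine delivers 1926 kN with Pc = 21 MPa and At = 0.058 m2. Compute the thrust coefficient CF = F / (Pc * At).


CF = 1926000 / (21e6 * 0.058) = 1.58

1.58


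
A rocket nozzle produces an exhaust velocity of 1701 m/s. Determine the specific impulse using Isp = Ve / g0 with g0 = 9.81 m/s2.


Isp = Ve / g0 = 1701 / 9.81 = 173.4 s

173.4 s


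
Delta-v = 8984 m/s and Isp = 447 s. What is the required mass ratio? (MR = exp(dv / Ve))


Ve = 447 * 9.81 = 4385.07 m/s
MR = exp(8984 / 4385.07) = 7.758

7.758


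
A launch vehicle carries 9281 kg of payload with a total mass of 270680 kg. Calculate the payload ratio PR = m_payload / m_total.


PR = 9281 / 270680 = 0.0343

0.0343


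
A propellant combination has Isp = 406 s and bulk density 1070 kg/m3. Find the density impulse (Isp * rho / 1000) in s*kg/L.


rho*Isp = 406 * 1070 / 1000 = 434 s*kg/L

434 s*kg/L


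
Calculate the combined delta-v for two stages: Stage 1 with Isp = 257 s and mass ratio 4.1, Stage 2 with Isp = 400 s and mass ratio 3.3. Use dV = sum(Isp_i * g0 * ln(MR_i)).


dV1 = 257 * 9.81 * ln(4.1) = 3557.3 m/s
dV2 = 400 * 9.81 * ln(3.3) = 4685.0 m/s
Total dV = 3557.3 + 4685.0 = 8242.3 m/s ~ 8242 m/s

8242 m/s


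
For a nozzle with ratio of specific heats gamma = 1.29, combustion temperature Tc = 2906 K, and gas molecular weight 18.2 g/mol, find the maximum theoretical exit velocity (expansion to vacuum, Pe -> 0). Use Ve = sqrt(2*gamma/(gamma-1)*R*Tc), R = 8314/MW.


R = 8314 / 18.2 = 456.81 J/(kg.K)
Ve = sqrt(2 * 1.29 / (1.29 - 1) * 456.81 * 2906) = 3437 m/s

3437 m/s


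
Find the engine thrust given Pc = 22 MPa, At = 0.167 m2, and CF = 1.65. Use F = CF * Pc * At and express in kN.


F = 1.65 * 22e6 * 0.167 = 6.0621e+06 N = 6062.1 kN

6062.1 kN


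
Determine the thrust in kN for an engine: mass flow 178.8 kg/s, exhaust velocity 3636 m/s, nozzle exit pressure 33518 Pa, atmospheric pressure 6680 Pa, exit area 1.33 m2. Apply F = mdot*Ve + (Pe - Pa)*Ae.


F = 178.8 * 3636 + (33518 - 6680) * 1.33 = 685811.0 N = 685.8 kN

685.8 kN


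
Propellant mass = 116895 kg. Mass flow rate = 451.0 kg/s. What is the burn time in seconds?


tb = 116895 / 451.0 = 259.2 s

259.2 s


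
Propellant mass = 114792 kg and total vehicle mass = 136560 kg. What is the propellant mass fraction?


PMF = 114792 / 136560 = 0.841

0.841


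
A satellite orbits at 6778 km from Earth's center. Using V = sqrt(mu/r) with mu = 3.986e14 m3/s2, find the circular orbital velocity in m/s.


V = sqrt(3.986e14 / 6778000) = 7669 m/s

7669 m/s


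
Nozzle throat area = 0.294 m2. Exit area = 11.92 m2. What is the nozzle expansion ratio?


AR = 11.92 / 0.294 = 40.5

40.5


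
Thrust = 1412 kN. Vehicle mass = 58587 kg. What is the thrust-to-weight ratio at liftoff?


TWR = 1412000 / (58587 * 9.81) = 2.46

2.46


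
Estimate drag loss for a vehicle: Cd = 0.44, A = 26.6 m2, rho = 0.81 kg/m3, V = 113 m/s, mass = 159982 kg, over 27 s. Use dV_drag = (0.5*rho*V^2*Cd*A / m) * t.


D = 0.5 * 0.81 * 113^2 * 0.44 * 26.6 = 60526.59 N
a = 60526.59 / 159982 = 0.3783 m/s2
dV = 0.3783 * 27 = 10.2 m/s

10.2 m/s


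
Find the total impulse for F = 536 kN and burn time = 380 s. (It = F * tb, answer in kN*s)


It = 536 * 380 = 203680 kN*s

203680 kN*s


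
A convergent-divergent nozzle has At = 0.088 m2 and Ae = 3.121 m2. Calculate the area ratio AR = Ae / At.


AR = 3.121 / 0.088 = 35.5

35.5


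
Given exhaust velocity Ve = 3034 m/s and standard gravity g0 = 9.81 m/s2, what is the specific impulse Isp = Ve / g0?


Isp = Ve / g0 = 3034 / 9.81 = 309.3 s

309.3 s


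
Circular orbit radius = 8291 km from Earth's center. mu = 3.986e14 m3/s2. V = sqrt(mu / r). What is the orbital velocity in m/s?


V = sqrt(3.986e14 / 8291000) = 6934 m/s

6934 m/s


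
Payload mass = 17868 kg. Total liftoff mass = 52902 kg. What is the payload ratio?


PR = 17868 / 52902 = 0.3378

0.3378


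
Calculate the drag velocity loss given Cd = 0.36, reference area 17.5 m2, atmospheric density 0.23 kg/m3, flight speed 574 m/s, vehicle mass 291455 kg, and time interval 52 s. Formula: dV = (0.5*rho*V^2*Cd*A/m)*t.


D = 0.5 * 0.23 * 574^2 * 0.36 * 17.5 = 238705.36 N
a = 238705.36 / 291455 = 0.819 m/s2
dV = 0.819 * 52 = 42.6 m/s

42.6 m/s


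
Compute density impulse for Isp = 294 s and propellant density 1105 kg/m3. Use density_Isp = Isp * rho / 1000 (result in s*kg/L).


rho*Isp = 294 * 1105 / 1000 = 325 s*kg/L

325 s*kg/L


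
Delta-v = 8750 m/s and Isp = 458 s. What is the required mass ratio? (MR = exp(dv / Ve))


Ve = 458 * 9.81 = 4492.98 m/s
MR = exp(8750 / 4492.98) = 7.011

7.011


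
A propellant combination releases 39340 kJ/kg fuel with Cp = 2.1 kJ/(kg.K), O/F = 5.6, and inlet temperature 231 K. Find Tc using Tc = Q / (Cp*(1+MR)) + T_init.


Tc = 39340 / (2.1 * (1 + 5.6)) + 231 = 3069 K

3069 K


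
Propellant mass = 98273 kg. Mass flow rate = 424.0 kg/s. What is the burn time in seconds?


tb = 98273 / 424.0 = 231.8 s

231.8 s


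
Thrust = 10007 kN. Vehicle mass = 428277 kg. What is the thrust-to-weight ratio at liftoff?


TWR = 10007000 / (428277 * 9.81) = 2.38

2.38


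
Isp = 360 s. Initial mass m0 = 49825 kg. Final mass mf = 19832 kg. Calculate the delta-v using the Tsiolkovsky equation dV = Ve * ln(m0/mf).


Ve = 360 * 9.81 = 3531.6 m/s
dV = 3531.6 * ln(49825/19832) = 3253 m/s

3253 m/s


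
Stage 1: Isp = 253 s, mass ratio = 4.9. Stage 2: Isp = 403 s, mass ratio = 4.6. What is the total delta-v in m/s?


dV1 = 253 * 9.81 * ln(4.9) = 3944.4 m/s
dV2 = 403 * 9.81 * ln(4.6) = 6033.2 m/s
Total dV = 3944.4 + 6033.2 = 9977.6 m/s ~ 9978 m/s

9978 m/s


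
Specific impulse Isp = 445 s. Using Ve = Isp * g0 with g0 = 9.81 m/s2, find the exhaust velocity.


Ve = Isp * g0 = 445 * 9.81 = 4365.4 m/s

4365.4 m/s


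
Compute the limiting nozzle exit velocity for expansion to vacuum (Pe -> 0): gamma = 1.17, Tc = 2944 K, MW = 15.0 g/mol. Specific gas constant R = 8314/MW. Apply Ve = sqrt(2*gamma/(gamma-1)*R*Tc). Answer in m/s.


R = 8314 / 15.0 = 554.27 J/(kg.K)
Ve = sqrt(2 * 1.17 / (1.17 - 1) * 554.27 * 2944) = 4739 m/s

4739 m/s


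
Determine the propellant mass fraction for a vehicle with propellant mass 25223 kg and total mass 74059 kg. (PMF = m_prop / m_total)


PMF = 25223 / 74059 = 0.341

0.341


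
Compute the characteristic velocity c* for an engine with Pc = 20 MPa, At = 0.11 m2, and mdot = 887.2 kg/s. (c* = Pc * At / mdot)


c* = 20e6 * 0.11 / 887.2 = 2480 m/s

2480 m/s


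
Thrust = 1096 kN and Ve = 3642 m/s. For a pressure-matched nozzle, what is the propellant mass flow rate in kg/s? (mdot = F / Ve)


mdot = F / Ve = 1096000 / 3642 = 300.9 kg/s

300.9 kg/s


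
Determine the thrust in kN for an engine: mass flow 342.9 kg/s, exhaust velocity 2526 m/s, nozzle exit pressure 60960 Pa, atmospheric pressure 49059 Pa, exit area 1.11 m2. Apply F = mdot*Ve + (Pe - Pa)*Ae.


F = 342.9 * 2526 + (60960 - 49059) * 1.11 = 879376.0 N = 879.4 kN

879.4 kN


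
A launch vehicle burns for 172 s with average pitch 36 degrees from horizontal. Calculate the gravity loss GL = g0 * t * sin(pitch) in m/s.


GL = 9.81 * 172 * sin(36 deg) = 992 m/s

992 m/s


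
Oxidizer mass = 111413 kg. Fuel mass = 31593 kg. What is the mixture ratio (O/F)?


MR = 111413 / 31593 = 3.53

3.53


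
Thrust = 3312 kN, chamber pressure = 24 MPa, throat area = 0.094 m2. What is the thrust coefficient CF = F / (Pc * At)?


CF = 3312000 / (24e6 * 0.094) = 1.47

1.47


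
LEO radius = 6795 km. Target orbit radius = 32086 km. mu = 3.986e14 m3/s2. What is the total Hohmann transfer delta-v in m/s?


V1 = sqrt(mu/r1) = 7659.03 m/s
dV1 = V1*(sqrt(2*r2/(r1+r2)) - 1) = 2180.58 m/s
V2 = sqrt(mu/r2) = 3524.61 m/s
dV2 = V2*(1 - sqrt(2*r1/(r1+r2))) = 1440.83 m/s
Total dV = 3621 m/s

3621 m/s


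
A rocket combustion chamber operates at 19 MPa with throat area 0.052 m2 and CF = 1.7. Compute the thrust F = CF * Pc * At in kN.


F = 1.7 * 19e6 * 0.052 = 1.6796e+06 N = 1679.6 kN

1679.6 kN


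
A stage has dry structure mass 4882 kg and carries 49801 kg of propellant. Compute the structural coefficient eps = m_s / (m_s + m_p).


eps = 4882 / (4882 + 49801) = 0.0893

0.0893


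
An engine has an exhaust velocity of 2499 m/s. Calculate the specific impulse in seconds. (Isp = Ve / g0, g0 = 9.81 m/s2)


Isp = Ve / g0 = 2499 / 9.81 = 254.7 s

254.7 s


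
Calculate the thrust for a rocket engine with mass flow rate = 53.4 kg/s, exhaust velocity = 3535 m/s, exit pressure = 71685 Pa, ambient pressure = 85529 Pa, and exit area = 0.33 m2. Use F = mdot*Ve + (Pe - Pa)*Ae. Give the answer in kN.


F = 53.4 * 3535 + (71685 - 85529) * 0.33 = 184200.0 N = 184.2 kN

184.2 kN


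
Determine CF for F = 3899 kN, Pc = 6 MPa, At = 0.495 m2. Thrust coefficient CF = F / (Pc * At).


CF = 3899000 / (6e6 * 0.495) = 1.31

1.31


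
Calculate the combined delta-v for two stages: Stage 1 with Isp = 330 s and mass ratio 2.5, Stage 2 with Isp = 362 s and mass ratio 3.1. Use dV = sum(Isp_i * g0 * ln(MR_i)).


dV1 = 330 * 9.81 * ln(2.5) = 2966.3 m/s
dV2 = 362 * 9.81 * ln(3.1) = 4017.9 m/s
Total dV = 2966.3 + 4017.9 = 6984.2 m/s ~ 6984 m/s

6984 m/s


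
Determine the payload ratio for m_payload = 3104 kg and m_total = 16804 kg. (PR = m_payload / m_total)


PR = 3104 / 16804 = 0.1847

0.1847


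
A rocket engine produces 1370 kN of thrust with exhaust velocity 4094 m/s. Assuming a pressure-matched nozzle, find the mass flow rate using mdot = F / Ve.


mdot = F / Ve = 1370000 / 4094 = 334.6 kg/s

334.6 kg/s


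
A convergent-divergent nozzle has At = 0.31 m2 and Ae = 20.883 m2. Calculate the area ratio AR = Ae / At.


AR = 20.883 / 0.31 = 67.4

67.4


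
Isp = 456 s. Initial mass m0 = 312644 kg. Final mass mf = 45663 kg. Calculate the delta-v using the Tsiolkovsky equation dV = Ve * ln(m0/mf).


Ve = 456 * 9.81 = 4473.36 m/s
dV = 4473.36 * ln(312644/45663) = 8606 m/s

8606 m/s


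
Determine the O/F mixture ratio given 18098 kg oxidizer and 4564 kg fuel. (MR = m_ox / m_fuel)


MR = 18098 / 4564 = 3.97

3.97


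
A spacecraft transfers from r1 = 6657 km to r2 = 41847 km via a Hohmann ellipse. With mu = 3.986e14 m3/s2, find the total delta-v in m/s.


V1 = sqrt(mu/r1) = 7738.01 m/s
dV1 = V1*(sqrt(2*r2/(r1+r2)) - 1) = 2426.53 m/s
V2 = sqrt(mu/r2) = 3086.29 m/s
dV2 = V2*(1 - sqrt(2*r1/(r1+r2))) = 1469.32 m/s
Total dV = 3896 m/s

3896 m/s


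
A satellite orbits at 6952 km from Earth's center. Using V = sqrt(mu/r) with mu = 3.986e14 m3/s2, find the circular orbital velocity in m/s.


V = sqrt(3.986e14 / 6952000) = 7572 m/s

7572 m/s


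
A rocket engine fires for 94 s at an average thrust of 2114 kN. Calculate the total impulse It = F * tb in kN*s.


It = 2114 * 94 = 198716 kN*s

198716 kN*s


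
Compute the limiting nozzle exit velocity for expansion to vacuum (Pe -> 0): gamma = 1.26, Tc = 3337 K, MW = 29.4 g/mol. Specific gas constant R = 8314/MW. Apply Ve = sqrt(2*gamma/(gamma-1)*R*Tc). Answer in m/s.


R = 8314 / 29.4 = 282.79 J/(kg.K)
Ve = sqrt(2 * 1.26 / (1.26 - 1) * 282.79 * 3337) = 3024 m/s

3024 m/s


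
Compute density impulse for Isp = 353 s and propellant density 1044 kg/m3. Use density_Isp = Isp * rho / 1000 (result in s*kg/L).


rho*Isp = 353 * 1044 / 1000 = 369 s*kg/L

369 s*kg/L


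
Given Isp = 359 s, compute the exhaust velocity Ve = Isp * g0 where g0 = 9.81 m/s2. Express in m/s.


Ve = Isp * g0 = 359 * 9.81 = 3521.8 m/s

3521.8 m/s


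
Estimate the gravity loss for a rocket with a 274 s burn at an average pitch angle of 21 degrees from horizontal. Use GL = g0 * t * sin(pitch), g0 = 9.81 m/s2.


GL = 9.81 * 274 * sin(21 deg) = 963 m/s

963 m/s


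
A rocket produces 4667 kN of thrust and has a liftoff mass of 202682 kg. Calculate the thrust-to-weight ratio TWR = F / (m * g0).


TWR = 4667000 / (202682 * 9.81) = 2.35

2.35


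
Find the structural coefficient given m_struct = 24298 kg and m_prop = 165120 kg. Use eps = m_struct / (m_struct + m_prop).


eps = 24298 / (24298 + 165120) = 0.1283

0.1283


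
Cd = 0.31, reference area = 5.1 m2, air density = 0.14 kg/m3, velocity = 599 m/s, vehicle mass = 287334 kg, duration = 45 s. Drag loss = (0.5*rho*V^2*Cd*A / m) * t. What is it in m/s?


D = 0.5 * 0.14 * 599^2 * 0.31 * 5.1 = 39708.51 N
a = 39708.51 / 287334 = 0.1382 m/s2
dV = 0.1382 * 45 = 6.2 m/s

6.2 m/s


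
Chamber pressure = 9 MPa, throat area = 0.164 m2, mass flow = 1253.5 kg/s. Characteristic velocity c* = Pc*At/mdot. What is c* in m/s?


c* = 9e6 * 0.164 / 1253.5 = 1178 m/s

1178 m/s


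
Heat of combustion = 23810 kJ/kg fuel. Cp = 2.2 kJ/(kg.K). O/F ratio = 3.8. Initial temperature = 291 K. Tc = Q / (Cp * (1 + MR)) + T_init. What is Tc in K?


Tc = 23810 / (2.2 * (1 + 3.8)) + 291 = 2546 K

2546 K


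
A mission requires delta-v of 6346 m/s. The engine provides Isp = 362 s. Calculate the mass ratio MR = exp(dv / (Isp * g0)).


Ve = 362 * 9.81 = 3551.22 m/s
MR = exp(6346 / 3551.22) = 5.971

5.971


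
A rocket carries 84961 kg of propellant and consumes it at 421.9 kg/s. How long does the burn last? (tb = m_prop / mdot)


tb = 84961 / 421.9 = 201.4 s

201.4 s


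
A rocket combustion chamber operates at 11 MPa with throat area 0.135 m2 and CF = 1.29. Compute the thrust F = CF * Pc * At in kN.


F = 1.29 * 11e6 * 0.135 = 1.9157e+06 N = 1915.7 kN

1915.7 kN


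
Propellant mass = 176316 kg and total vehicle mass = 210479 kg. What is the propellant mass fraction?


PMF = 176316 / 210479 = 0.838

0.838


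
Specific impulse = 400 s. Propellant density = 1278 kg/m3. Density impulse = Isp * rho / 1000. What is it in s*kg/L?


rho*Isp = 400 * 1278 / 1000 = 511 s*kg/L

511 s*kg/L


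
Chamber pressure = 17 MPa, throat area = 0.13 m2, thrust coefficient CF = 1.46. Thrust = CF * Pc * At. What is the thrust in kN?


F = 1.46 * 17e6 * 0.13 = 3.2266e+06 N = 3226.6 kN

3226.6 kN


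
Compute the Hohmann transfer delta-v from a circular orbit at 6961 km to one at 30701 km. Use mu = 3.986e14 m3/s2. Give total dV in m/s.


V1 = sqrt(mu/r1) = 7567.16 m/s
dV1 = V1*(sqrt(2*r2/(r1+r2)) - 1) = 2094.96 m/s
V2 = sqrt(mu/r2) = 3603.23 m/s
dV2 = V2*(1 - sqrt(2*r1/(r1+r2))) = 1412.49 m/s
Total dV = 3507 m/s

3507 m/s


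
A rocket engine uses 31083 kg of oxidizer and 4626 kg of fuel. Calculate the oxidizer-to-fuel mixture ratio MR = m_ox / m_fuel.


MR = 31083 / 4626 = 6.72

6.72


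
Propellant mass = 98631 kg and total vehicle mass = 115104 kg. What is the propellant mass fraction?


PMF = 98631 / 115104 = 0.857

0.857


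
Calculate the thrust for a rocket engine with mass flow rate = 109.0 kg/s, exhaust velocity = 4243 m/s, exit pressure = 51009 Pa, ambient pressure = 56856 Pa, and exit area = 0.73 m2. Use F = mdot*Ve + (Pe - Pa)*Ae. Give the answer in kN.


F = 109.0 * 4243 + (51009 - 56856) * 0.73 = 458219.0 N = 458.2 kN

458.2 kN


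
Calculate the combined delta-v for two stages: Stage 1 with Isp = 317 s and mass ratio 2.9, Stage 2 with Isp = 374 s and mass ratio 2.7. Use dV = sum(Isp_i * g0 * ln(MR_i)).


dV1 = 317 * 9.81 * ln(2.9) = 3311.0 m/s
dV2 = 374 * 9.81 * ln(2.7) = 3644.2 m/s
Total dV = 3311.0 + 3644.2 = 6955.2 m/s ~ 6955 m/s

6955 m/s


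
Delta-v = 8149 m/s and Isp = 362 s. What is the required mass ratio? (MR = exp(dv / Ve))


Ve = 362 * 9.81 = 3551.22 m/s
MR = exp(8149 / 3551.22) = 9.922

9.922


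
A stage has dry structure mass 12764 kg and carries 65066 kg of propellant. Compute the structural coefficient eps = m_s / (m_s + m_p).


eps = 12764 / (12764 + 65066) = 0.164

0.164


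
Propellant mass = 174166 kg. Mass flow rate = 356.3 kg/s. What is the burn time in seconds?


tb = 174166 / 356.3 = 488.8 s

488.8 s


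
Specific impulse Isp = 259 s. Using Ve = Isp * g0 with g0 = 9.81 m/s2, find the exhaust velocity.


Ve = Isp * g0 = 259 * 9.81 = 2540.8 m/s

2540.8 m/s


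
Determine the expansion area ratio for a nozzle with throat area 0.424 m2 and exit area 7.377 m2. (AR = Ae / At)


AR = 7.377 / 0.424 = 17.4

17.4


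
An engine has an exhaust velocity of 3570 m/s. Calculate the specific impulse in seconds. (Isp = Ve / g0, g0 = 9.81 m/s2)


Isp = Ve / g0 = 3570 / 9.81 = 363.9 s

363.9 s


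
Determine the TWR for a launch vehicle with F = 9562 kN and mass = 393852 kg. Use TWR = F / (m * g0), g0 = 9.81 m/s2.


TWR = 9562000 / (393852 * 9.81) = 2.47

2.47


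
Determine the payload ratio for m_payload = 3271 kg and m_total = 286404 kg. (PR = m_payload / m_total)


PR = 3271 / 286404 = 0.0114

0.0114


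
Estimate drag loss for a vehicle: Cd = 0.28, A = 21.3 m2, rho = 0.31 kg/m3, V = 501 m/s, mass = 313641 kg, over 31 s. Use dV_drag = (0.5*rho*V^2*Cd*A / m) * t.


D = 0.5 * 0.31 * 501^2 * 0.28 * 21.3 = 232030.34 N
a = 232030.34 / 313641 = 0.7398 m/s2
dV = 0.7398 * 31 = 22.9 m/s

22.9 m/s


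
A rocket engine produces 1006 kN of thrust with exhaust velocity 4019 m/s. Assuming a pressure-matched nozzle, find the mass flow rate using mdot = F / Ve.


mdot = F / Ve = 1006000 / 4019 = 250.3 kg/s

250.3 kg/s


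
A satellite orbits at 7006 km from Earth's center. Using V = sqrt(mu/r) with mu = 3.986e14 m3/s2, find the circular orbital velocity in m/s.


V = sqrt(3.986e14 / 7006000) = 7543 m/s

7543 m/s


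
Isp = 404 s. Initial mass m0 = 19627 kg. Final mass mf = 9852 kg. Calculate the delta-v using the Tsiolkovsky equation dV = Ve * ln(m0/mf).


Ve = 404 * 9.81 = 3963.24 m/s
dV = 3963.24 * ln(19627/9852) = 2732 m/s

2732 m/s


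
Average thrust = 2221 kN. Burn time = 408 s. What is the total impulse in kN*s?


It = 2221 * 408 = 906168 kN*s

906168 kN*s


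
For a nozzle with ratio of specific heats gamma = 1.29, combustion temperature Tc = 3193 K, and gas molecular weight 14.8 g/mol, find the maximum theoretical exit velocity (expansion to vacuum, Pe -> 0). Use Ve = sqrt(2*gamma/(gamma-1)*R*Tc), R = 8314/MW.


R = 8314 / 14.8 = 561.76 J/(kg.K)
Ve = sqrt(2 * 1.29 / (1.29 - 1) * 561.76 * 3193) = 3995 m/s

3995 m/s


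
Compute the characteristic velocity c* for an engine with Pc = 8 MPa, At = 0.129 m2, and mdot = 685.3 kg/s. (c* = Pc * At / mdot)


c* = 8e6 * 0.129 / 685.3 = 1506 m/s

1506 m/s


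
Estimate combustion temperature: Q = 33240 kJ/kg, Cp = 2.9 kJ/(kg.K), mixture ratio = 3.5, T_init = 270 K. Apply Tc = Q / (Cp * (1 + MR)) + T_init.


Tc = 33240 / (2.9 * (1 + 3.5)) + 270 = 2817 K

2817 K


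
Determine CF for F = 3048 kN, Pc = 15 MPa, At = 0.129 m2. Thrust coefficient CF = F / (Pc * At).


CF = 3048000 / (15e6 * 0.129) = 1.58

1.58


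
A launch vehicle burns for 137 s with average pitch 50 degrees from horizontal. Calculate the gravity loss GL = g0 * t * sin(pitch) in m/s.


GL = 9.81 * 137 * sin(50 deg) = 1030 m/s

1030 m/s


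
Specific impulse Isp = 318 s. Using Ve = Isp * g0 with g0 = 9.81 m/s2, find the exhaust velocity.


Ve = Isp * g0 = 318 * 9.81 = 3119.6 m/s

3119.6 m/s


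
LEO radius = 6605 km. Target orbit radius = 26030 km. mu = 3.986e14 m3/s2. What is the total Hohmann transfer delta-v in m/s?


V1 = sqrt(mu/r1) = 7768.41 m/s
dV1 = V1*(sqrt(2*r2/(r1+r2)) - 1) = 2043.25 m/s
V2 = sqrt(mu/r2) = 3913.2 m/s
dV2 = V2*(1 - sqrt(2*r1/(r1+r2))) = 1423.53 m/s
Total dV = 3467 m/s

3467 m/s


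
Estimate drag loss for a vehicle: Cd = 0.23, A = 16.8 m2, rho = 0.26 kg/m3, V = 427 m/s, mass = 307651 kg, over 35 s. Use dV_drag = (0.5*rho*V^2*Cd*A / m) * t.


D = 0.5 * 0.26 * 427^2 * 0.23 * 16.8 = 91587.5 N
a = 91587.5 / 307651 = 0.2977 m/s2
dV = 0.2977 * 35 = 10.4 m/s

10.4 m/s


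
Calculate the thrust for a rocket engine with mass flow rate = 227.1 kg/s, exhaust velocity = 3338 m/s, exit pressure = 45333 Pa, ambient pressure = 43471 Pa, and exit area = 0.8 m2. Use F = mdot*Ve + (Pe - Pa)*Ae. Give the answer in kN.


F = 227.1 * 3338 + (45333 - 43471) * 0.8 = 759549.0 N = 759.5 kN

759.5 kN


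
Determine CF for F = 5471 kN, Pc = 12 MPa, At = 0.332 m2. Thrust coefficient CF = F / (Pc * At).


CF = 5471000 / (12e6 * 0.332) = 1.37

1.37


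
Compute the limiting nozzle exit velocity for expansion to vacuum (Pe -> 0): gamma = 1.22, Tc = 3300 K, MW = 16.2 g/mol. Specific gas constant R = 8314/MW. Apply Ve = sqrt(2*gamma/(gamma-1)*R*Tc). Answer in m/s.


R = 8314 / 16.2 = 513.21 J/(kg.K)
Ve = sqrt(2 * 1.22 / (1.22 - 1) * 513.21 * 3300) = 4334 m/s

4334 m/s


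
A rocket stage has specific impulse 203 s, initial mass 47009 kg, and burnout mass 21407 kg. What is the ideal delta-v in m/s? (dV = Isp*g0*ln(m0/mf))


Ve = 203 * 9.81 = 1991.43 m/s
dV = 1991.43 * ln(47009/21407) = 1567 m/s

1567 m/s


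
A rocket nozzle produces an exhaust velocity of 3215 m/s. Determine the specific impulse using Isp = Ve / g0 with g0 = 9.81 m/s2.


Isp = Ve / g0 = 3215 / 9.81 = 327.7 s

327.7 s


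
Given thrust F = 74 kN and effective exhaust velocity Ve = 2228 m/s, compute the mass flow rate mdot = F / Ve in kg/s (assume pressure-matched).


mdot = F / Ve = 74000 / 2228 = 33.2 kg/s

33.2 kg/s


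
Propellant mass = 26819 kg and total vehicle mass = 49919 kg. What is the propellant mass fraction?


PMF = 26819 / 49919 = 0.537

0.537


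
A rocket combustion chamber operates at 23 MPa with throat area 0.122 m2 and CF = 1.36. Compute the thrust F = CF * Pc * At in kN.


F = 1.36 * 23e6 * 0.122 = 3.8162e+06 N = 3816.2 kN

3816.2 kN


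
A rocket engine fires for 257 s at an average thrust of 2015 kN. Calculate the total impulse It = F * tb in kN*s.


It = 2015 * 257 = 517855 kN*s

517855 kN*s


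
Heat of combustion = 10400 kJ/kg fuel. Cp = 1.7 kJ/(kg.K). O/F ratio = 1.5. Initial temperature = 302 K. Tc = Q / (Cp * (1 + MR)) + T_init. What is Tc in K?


Tc = 10400 / (1.7 * (1 + 1.5)) + 302 = 2749 K

2749 K


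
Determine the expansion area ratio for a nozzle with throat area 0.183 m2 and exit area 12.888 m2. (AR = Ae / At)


AR = 12.888 / 0.183 = 70.4

70.4


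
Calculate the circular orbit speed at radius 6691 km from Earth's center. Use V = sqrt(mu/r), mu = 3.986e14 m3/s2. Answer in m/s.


V = sqrt(3.986e14 / 6691000) = 7718 m/s

7718 m/s


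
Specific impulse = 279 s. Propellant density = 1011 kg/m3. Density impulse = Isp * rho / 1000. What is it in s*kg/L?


rho*Isp = 279 * 1011 / 1000 = 282 s*kg/L

282 s*kg/L


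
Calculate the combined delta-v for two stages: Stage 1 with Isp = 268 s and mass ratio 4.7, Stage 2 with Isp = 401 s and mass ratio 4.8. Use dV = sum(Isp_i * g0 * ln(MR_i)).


dV1 = 268 * 9.81 * ln(4.7) = 4068.7 m/s
dV2 = 401 * 9.81 * ln(4.8) = 6170.6 m/s
Total dV = 4068.7 + 6170.6 = 10239.3 m/s ~ 10239 m/s

10239 m/s


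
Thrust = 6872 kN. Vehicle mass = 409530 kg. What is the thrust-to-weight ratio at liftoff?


TWR = 6872000 / (409530 * 9.81) = 1.71

1.71


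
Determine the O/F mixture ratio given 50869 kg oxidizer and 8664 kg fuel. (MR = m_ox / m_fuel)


MR = 50869 / 8664 = 5.87

5.87


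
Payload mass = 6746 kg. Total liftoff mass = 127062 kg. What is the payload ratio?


PR = 6746 / 127062 = 0.0531

0.0531


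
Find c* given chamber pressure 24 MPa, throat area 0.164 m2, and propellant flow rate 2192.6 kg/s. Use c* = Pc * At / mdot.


c* = 24e6 * 0.164 / 2192.6 = 1795 m/s

1795 m/s


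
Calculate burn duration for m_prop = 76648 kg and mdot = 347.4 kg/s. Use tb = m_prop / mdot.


tb = 76648 / 347.4 = 220.6 s

220.6 s


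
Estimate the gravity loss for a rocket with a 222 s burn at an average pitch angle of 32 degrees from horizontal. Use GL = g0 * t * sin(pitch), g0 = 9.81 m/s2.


GL = 9.81 * 222 * sin(32 deg) = 1154 m/s

1154 m/s


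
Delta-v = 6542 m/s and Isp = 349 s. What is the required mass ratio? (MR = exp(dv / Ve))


Ve = 349 * 9.81 = 3423.69 m/s
MR = exp(6542 / 3423.69) = 6.759

6.759


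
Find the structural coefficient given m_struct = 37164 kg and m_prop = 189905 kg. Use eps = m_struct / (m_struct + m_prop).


eps = 37164 / (37164 + 189905) = 0.1637

0.1637


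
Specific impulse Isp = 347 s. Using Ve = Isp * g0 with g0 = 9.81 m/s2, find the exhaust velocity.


Ve = Isp * g0 = 347 * 9.81 = 3404.1 m/s

3404.1 m/s


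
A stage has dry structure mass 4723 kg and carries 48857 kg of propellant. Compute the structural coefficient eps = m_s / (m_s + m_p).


eps = 4723 / (4723 + 48857) = 0.0881

0.0881


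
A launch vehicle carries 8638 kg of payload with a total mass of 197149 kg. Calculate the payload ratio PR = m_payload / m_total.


PR = 8638 / 197149 = 0.0438

0.0438


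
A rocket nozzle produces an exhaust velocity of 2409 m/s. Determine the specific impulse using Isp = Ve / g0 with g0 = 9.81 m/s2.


Isp = Ve / g0 = 2409 / 9.81 = 245.6 s

245.6 s


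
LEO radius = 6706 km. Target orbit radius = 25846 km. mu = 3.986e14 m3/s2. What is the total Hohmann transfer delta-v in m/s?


V1 = sqrt(mu/r1) = 7709.69 m/s
dV1 = V1*(sqrt(2*r2/(r1+r2)) - 1) = 2005.69 m/s
V2 = sqrt(mu/r2) = 3927.1 m/s
dV2 = V2*(1 - sqrt(2*r1/(r1+r2))) = 1406.35 m/s
Total dV = 3412 m/s

3412 m/s


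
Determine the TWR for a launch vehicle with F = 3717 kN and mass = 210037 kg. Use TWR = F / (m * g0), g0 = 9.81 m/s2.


TWR = 3717000 / (210037 * 9.81) = 1.8

1.8


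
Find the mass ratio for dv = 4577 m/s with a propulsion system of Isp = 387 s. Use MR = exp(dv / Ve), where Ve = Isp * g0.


Ve = 387 * 9.81 = 3796.47 m/s
MR = exp(4577 / 3796.47) = 3.339

3.339


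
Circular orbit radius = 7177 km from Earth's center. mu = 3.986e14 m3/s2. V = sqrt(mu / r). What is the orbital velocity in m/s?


V = sqrt(3.986e14 / 7177000) = 7452 m/s

7452 m/s


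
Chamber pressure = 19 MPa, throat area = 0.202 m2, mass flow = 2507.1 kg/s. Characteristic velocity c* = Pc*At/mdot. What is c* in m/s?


c* = 19e6 * 0.202 / 2507.1 = 1531 m/s

1531 m/s


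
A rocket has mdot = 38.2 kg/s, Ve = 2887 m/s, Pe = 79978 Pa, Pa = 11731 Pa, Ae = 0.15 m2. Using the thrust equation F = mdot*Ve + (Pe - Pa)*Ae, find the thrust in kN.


F = 38.2 * 2887 + (79978 - 11731) * 0.15 = 120520.0 N = 120.5 kN

120.5 kN


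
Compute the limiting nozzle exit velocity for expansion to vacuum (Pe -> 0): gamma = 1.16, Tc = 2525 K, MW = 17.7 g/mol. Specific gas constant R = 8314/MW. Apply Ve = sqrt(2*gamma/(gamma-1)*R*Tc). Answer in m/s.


R = 8314 / 17.7 = 469.72 J/(kg.K)
Ve = sqrt(2 * 1.16 / (1.16 - 1) * 469.72 * 2525) = 4147 m/s

4147 m/s


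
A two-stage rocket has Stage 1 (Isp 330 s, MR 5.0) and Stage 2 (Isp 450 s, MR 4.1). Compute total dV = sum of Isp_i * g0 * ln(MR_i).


dV1 = 330 * 9.81 * ln(5.0) = 5210.2 m/s
dV2 = 450 * 9.81 * ln(4.1) = 6228.8 m/s
Total dV = 5210.2 + 6228.8 = 11439.0 m/s ~ 11439 m/s

11439 m/s


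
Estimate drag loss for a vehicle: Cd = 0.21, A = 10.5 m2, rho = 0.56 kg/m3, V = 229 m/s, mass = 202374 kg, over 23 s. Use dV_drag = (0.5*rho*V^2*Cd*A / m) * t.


D = 0.5 * 0.56 * 229^2 * 0.21 * 10.5 = 32377.07 N
a = 32377.07 / 202374 = 0.16 m/s2
dV = 0.16 * 23 = 3.7 m/s

3.7 m/s


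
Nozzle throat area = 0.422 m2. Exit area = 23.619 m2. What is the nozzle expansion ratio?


AR = 23.619 / 0.422 = 56.0

56.0


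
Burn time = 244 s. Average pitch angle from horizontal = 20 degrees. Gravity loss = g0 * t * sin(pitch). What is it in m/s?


GL = 9.81 * 244 * sin(20 deg) = 819 m/s

819 m/s


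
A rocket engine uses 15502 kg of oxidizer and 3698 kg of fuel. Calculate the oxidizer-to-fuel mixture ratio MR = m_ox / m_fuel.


MR = 15502 / 3698 = 4.19

4.19


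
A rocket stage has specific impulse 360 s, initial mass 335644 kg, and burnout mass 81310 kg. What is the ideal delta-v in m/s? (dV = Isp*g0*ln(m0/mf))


Ve = 360 * 9.81 = 3531.6 m/s
dV = 3531.6 * ln(335644/81310) = 5007 m/s

5007 m/s


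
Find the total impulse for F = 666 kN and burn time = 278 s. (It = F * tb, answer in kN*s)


It = 666 * 278 = 185148 kN*s

185148 kN*s


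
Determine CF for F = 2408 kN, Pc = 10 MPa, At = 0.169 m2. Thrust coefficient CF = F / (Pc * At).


CF = 2408000 / (10e6 * 0.169) = 1.42

1.42


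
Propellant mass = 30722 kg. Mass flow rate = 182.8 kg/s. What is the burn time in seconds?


tb = 30722 / 182.8 = 168.1 s

168.1 s


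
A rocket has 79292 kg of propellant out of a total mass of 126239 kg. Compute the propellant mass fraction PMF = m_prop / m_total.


PMF = 79292 / 126239 = 0.628

0.628


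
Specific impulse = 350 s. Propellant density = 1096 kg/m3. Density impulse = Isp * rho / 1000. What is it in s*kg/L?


rho*Isp = 350 * 1096 / 1000 = 384 s*kg/L

384 s*kg/L


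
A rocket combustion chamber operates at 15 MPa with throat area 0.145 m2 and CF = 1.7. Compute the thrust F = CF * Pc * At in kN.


F = 1.7 * 15e6 * 0.145 = 3.6975e+06 N = 3697.5 kN

3697.5 kN


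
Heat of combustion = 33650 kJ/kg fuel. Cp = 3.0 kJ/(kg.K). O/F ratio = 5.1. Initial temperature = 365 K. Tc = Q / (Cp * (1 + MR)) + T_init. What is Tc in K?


Tc = 33650 / (3.0 * (1 + 5.1)) + 365 = 2204 K

2204 K


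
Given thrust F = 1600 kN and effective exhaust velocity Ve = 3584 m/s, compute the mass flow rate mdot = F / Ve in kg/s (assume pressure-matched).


mdot = F / Ve = 1600000 / 3584 = 446.4 kg/s

446.4 kg/s


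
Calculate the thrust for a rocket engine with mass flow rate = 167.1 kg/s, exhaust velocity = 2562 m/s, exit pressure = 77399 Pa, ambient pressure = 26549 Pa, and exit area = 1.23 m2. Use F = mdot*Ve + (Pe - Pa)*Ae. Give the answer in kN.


F = 167.1 * 2562 + (77399 - 26549) * 1.23 = 490656.0 N = 490.7 kN

490.7 kN


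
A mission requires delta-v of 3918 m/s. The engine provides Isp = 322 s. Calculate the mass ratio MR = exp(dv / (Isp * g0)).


Ve = 322 * 9.81 = 3158.82 m/s
MR = exp(3918 / 3158.82) = 3.457

3.457


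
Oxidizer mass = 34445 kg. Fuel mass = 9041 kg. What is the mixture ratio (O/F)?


MR = 34445 / 9041 = 3.81

3.81


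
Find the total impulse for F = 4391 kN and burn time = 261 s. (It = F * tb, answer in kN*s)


It = 4391 * 261 = 1146051 kN*s

1146051 kN*s


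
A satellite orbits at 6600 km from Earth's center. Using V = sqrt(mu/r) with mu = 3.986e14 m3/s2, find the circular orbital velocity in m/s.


V = sqrt(3.986e14 / 6600000) = 7771 m/s

7771 m/s


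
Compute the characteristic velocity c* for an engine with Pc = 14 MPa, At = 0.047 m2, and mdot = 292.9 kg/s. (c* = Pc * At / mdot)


c* = 14e6 * 0.047 / 292.9 = 2247 m/s

2247 m/s


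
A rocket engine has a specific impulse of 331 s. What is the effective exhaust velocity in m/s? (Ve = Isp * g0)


Ve = Isp * g0 = 331 * 9.81 = 3247.1 m/s

3247.1 m/s


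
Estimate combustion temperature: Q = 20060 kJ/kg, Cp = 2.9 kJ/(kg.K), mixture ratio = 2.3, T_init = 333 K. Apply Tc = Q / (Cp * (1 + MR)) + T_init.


Tc = 20060 / (2.9 * (1 + 2.3)) + 333 = 2429 K

2429 K


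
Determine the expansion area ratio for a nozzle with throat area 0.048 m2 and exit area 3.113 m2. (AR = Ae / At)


AR = 3.113 / 0.048 = 64.9

64.9


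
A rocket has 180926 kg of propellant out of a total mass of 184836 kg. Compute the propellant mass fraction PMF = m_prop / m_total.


PMF = 180926 / 184836 = 0.979

0.979


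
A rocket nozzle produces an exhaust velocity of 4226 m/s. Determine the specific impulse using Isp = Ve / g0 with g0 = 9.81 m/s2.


Isp = Ve / g0 = 4226 / 9.81 = 430.8 s

430.8 s


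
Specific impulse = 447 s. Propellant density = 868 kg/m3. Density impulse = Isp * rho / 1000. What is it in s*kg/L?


rho*Isp = 447 * 868 / 1000 = 388 s*kg/L

388 s*kg/L


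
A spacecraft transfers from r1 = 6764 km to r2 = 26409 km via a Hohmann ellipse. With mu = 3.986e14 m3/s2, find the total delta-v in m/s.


V1 = sqrt(mu/r1) = 7676.56 m/s
dV1 = V1*(sqrt(2*r2/(r1+r2)) - 1) = 2009.9 m/s
V2 = sqrt(mu/r2) = 3885.01 m/s
dV2 = V2*(1 - sqrt(2*r1/(r1+r2))) = 1404.07 m/s
Total dV = 3414 m/s

3414 m/s


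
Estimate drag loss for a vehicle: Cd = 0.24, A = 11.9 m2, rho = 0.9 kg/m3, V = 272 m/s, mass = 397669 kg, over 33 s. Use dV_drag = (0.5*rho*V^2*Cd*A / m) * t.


D = 0.5 * 0.9 * 272^2 * 0.24 * 11.9 = 95084.24 N
a = 95084.24 / 397669 = 0.2391 m/s2
dV = 0.2391 * 33 = 7.9 m/s

7.9 m/s


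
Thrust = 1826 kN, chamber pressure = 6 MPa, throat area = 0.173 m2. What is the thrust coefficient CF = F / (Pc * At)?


CF = 1826000 / (6e6 * 0.173) = 1.76

1.76


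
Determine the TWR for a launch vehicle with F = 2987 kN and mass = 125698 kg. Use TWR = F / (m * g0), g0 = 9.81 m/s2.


TWR = 2987000 / (125698 * 9.81) = 2.42

2.42


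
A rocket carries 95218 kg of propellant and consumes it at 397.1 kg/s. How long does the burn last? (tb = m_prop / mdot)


tb = 95218 / 397.1 = 239.8 s

239.8 s


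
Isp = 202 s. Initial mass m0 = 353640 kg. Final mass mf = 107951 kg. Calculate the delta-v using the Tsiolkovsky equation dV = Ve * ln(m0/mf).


Ve = 202 * 9.81 = 1981.62 m/s
dV = 1981.62 * ln(353640/107951) = 2351 m/s

2351 m/s


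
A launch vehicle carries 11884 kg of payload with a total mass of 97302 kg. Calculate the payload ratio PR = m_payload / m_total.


PR = 11884 / 97302 = 0.1221

0.1221


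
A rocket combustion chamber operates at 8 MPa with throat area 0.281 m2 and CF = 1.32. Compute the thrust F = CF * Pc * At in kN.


F = 1.32 * 8e6 * 0.281 = 2.9674e+06 N = 2967.4 kN

2967.4 kN


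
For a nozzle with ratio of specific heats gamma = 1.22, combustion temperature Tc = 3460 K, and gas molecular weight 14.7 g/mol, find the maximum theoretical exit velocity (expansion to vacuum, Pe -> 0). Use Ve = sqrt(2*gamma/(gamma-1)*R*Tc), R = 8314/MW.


R = 8314 / 14.7 = 565.58 J/(kg.K)
Ve = sqrt(2 * 1.22 / (1.22 - 1) * 565.58 * 3460) = 4659 m/s

4659 m/s


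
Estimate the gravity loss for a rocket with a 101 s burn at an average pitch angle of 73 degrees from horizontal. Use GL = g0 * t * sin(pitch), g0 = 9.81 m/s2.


GL = 9.81 * 101 * sin(73 deg) = 948 m/s

948 m/s


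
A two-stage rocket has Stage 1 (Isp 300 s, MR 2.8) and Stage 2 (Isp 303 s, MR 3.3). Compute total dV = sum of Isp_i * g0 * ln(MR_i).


dV1 = 300 * 9.81 * ln(2.8) = 3030.2 m/s
dV2 = 303 * 9.81 * ln(3.3) = 3548.9 m/s
Total dV = 3030.2 + 3548.9 = 6579.1 m/s ~ 6579 m/s

6579 m/s


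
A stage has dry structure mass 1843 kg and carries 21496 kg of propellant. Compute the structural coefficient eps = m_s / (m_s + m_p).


eps = 1843 / (1843 + 21496) = 0.079

0.079


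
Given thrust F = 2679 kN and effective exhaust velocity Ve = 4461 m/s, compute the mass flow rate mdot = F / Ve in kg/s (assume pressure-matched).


mdot = F / Ve = 2679000 / 4461 = 600.5 kg/s

600.5 kg/s


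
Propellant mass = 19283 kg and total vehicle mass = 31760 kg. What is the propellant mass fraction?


PMF = 19283 / 31760 = 0.607

0.607


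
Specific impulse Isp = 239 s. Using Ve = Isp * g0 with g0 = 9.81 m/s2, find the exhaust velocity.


Ve = Isp * g0 = 239 * 9.81 = 2344.6 m/s

2344.6 m/s


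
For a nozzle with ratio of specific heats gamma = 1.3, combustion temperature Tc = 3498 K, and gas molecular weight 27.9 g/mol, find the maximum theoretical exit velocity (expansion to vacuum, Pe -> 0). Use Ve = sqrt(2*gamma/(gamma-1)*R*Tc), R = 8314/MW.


R = 8314 / 27.9 = 297.99 J/(kg.K)
Ve = sqrt(2 * 1.3 / (1.3 - 1) * 297.99 * 3498) = 3006 m/s

3006 m/s


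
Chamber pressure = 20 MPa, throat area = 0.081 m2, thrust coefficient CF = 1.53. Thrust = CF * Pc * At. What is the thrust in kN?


F = 1.53 * 20e6 * 0.081 = 2.4786e+06 N = 2478.6 kN

2478.6 kN


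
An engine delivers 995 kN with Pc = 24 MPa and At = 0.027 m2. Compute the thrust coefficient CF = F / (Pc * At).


CF = 995000 / (24e6 * 0.027) = 1.54

1.54


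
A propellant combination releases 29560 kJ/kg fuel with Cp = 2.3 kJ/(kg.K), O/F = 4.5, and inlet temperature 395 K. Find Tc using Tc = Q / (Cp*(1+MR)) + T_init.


Tc = 29560 / (2.3 * (1 + 4.5)) + 395 = 2732 K

2732 K


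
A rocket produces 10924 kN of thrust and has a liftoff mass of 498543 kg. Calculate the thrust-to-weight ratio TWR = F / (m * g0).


TWR = 10924000 / (498543 * 9.81) = 2.23

2.23


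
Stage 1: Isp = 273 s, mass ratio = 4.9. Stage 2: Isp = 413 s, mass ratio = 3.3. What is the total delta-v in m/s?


dV1 = 273 * 9.81 * ln(4.9) = 4256.2 m/s
dV2 = 413 * 9.81 * ln(3.3) = 4837.2 m/s
Total dV = 4256.2 + 4837.2 = 9093.4 m/s ~ 9093 m/s

9093 m/s


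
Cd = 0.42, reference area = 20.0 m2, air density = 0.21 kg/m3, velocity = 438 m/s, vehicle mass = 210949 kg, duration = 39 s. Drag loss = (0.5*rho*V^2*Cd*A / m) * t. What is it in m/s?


D = 0.5 * 0.21 * 438^2 * 0.42 * 20.0 = 169206.41 N
a = 169206.41 / 210949 = 0.8021 m/s2
dV = 0.8021 * 39 = 31.3 m/s

31.3 m/s


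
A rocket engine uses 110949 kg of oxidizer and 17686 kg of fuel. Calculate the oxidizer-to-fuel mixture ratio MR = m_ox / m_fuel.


MR = 110949 / 17686 = 6.27

6.27


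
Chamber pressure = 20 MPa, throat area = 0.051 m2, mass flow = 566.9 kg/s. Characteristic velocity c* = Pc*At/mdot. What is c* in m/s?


c* = 20e6 * 0.051 / 566.9 = 1799 m/s

1799 m/s


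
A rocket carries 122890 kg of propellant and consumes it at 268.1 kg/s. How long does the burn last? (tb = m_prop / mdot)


tb = 122890 / 268.1 = 458.4 s

458.4 s


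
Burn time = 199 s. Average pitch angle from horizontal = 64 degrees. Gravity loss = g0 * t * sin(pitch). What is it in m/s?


GL = 9.81 * 199 * sin(64 deg) = 1755 m/s

1755 m/s


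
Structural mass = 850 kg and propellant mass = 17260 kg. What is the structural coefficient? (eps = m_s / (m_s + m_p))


eps = 850 / (850 + 17260) = 0.0469

0.0469


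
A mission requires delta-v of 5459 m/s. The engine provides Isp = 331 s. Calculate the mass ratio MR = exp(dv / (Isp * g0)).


Ve = 331 * 9.81 = 3247.11 m/s
MR = exp(5459 / 3247.11) = 5.372

5.372


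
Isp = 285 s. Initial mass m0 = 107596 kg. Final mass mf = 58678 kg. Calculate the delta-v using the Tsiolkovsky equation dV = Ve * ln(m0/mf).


Ve = 285 * 9.81 = 2795.85 m/s
dV = 2795.85 * ln(107596/58678) = 1695 m/s

1695 m/s
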